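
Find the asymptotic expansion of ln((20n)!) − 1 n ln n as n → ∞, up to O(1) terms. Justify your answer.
ln((20n)!) − 1 n ln n = 19 n ln n + 20(ln 20 − 1) n + (1/2) ln(2π·20n) + O(1/n)

Stirling: ln((20n)!) = 20n ln(20n) − 20n + (1/2) ln(2π·20n) + O(1/n).
Expand 20n ln(20n) = 20n (ln n + ln 20) = 20n ln n + 20n ln 20.
Subtract 1n ln n: leading term is (20 − 1) n ln n = 19 n ln n. The next term is 20n ln 20 − 20n = 20(ln 20 − 1) n. Then the (1/2) ln(2π·20n) correction.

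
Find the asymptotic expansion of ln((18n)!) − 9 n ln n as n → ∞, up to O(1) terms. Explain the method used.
ln((18n)!) − 9 n ln n = 9 n ln n + 18(ln 18 − 1) n + (1/2) ln(2π·18n) + O(1/n)

Stirling: ln((18n)!) = 18n ln(18n) − 18n + (1/2) ln(2π·18n) + O(1/n).
Expand 18n ln(18n) = 18n (ln n + ln 18) = 18n ln n + 18n ln 18.
Subtract 9n ln n: leading term is (18 − 9) n ln n = 9 n ln n. The next term is 18n ln 18 − 18n = 18(ln 18 − 1) n. Then the (1/2) ln(2π·18n) correction.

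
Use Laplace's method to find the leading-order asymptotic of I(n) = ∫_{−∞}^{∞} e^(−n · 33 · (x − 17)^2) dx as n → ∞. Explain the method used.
I(n) = sqrt(π/(33n))

Here φ(x) = 33 · (x − 17)^2 has its unique minimum at x* = 17 with φ(x*) = 0 and φ''(x*) = 66. Laplace's method gives
  I(n) ~ e^(−n φ(x*)) · sqrt(2π / (n · φ''(x*))) = sqrt(2π / (66n)) = sqrt(π/(33n)).
This is exact: substituting u = (x − 17)·sqrt(33n) gives I(n) = (1/sqrt(33n)) ∫_{−∞}^{∞} e^(−u^2) du = sqrt(π/(33n)).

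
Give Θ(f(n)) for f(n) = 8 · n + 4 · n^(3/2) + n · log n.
f(n) ∈ Θ(n^(3/2))

Compare the terms by growth order. For large n, n^a · (log n)^b dominates n^a' · (log n)^b' iff a > a', or (a = a' and b > b'). Ranking the 3 terms shows the dominant one is 4 · n^(3/2). Hence f(n) ∈ Θ(n^(3/2)).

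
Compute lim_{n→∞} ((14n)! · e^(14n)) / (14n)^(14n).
lim = ∞

Stirling: (14n)! ~ sqrt(2π·14n) · (14n/e)^(14n). Hence
  (14n)! · e^(14n) / (14n)^(14n) ~ sqrt(2π·14n) = sqrt(2π·14) · sqrt(n) → ∞.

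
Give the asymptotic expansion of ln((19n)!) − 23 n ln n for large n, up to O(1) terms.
ln((19n)!) − 23 n ln n = −4 n ln n + 19(ln 19 − 1) n + (1/2) ln(2π·19n) + O(1/n)

Stirling: ln((19n)!) = 19n ln(19n) − 19n + (1/2) ln(2π·19n) + O(1/n).
Expand 19n ln(19n) = 19n (ln n + ln 19) = 19n ln n + 19n ln 19.
Subtract 23n ln n: leading term is (19 − 23) n ln n = −4 n ln n. The next term is 19n ln 19 − 19n = 19(ln 19 − 1) n. Then the (1/2) ln(2π·19n) correction.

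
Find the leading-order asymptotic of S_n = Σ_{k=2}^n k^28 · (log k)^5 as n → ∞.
S_n ~ n^29 · (log n)^5 / 29

By integral comparison, S_n = ∫_1^n x^28 · (log x)^5 dx + O(n^28 · (log n)^5). For the integral, the leading term of ∫_1^n x^28 (log x)^5 dx is n^29/29 · (log n)^5 (by repeated integration by parts; each step lowers the log-exponent and produces a relatively O(1/log n) correction). Hence S_n ~ n^29 · (log n)^5 / 29.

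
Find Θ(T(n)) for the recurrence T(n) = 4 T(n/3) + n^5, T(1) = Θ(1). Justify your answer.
T(n) = Θ(n^5)

log_3 4 ≈ 1.262. f(n) = n^5 dominates n^(log_3 4) since 5 > 1.262, and the regularity condition a·f(n/b) = 4·(n/3)^5 = (4/243)·n^5 ≤ c·f(n) holds with c = 4/243 ≈ 0.0165 < 1. So this is Case 3: T(n) = Θ(f(n)) = Θ(n^5).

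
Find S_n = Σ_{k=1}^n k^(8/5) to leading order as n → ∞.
S_n ~ (5/13) · n^(13/5)

Integral comparison: Σ_{k=1}^n k^(8/5) = ∫_0^n x^(8/5) dx + O(n^(8/5)). The integral is n^(1 + 8/5) / (1 + 8/5) = n^((8+5)/5) / ((8+5)/5) = (5/13) · n^(13/5).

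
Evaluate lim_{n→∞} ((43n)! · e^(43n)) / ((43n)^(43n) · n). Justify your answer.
lim = 0

Stirling: (43n)! ~ sqrt(2π·43n) · (43n/e)^(43n). Hence
  (43n)! · e^(43n) / (43n)^(43n) ~ sqrt(2π·43n).
Dividing by n: sqrt(2π·43n) / n = sqrt(2π·43) · n^((1−2)/2), so the expression behaves like sqrt(2π·43) · n^((1−2)/2) → 0.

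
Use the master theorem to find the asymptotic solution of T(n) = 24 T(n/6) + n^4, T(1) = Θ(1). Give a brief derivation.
T(n) = Θ(n^4)

log_6 24 ≈ 1.774. f(n) = n^4 dominates n^(log_6 24) since 4 > 1.774, and the regularity condition a·f(n/b) = 24·(n/6)^4 = (24/1296)·n^4 ≤ c·f(n) holds with c = 24/1296 ≈ 0.0185 < 1. So this is Case 3: T(n) = Θ(f(n)) = Θ(n^4).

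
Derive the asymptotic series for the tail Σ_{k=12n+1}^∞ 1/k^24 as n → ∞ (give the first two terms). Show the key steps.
Σ_{k>12n} 1/k^24 = 1/(23 · (12n)^23) − 1/(2 · (12n)^24) + O(1/(12n)^25)

Compare to the integral: ∫_{12n}^∞ x^(−24) dx = [−x^(−23)/23]_{12n}^∞ = 1/((24−1)·(12n)^23). The Euler-Maclaurin correction adds −f(12n)/2 = −1/(2·(12n)^24). Euler-Maclaurin then gives
  Σ_{k>12n} 1/k^24 = ∫_{12n}^∞ dx/x^24 − 1/(2·(12n)^24) + O(1/(12n)^25).
(Equivalently this is ζ(24) − Σ_{k≤12n} 1/k^24.)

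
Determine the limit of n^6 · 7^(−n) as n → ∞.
lim = 0

Exponentials with base > 1 dominate every fixed polynomial: for any fixed c, n^c / 7^n → 0 as n → ∞ (e.g. by the ratio test, or by writing 7^n = e^(n ln 7) and noting e^(n ln 7) / n^c → ∞). Hence n^6 · 7^(−n) = n^6 / 7^n → 0.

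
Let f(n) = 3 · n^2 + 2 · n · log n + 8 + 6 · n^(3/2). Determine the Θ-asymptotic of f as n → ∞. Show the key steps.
f(n) ∈ Θ(n^2)

Compare the terms by growth order. For large n, n^a · (log n)^b dominates n^a' · (log n)^b' iff a > a', or (a = a' and b > b'). Ranking the 4 terms shows the dominant one is 3 · n^2. Hence f(n) ∈ Θ(n^2).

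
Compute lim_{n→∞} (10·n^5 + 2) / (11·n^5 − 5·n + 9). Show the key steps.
lim = 10/11

For large n the leading n^5 terms dominate both numerator and denominator. Dividing top and bottom by n^5, every other term tends to 0, leaving 10/11.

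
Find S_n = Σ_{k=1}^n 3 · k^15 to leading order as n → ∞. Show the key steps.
S_n ~ 3 · n^16 / 16

By integral comparison (Euler-Maclaurin), Σ_{k=1}^n 3 · k^15 = 3 · ∫_0^n x^15 dx + O(n^15) = 3 · n^16/16 + O(n^15). (Equivalently, Faulhaber's formula gives the same leading term.)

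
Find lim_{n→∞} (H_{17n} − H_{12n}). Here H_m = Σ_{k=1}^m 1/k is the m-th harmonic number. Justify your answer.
lim = ln(17/12)

Euler-Maclaurin gives H_m = ln m + γ + 1/(2m) + O(1/m^2). The γ and O(1/m) terms cancel in the difference:
  H_{17n} − H_{12n} = ln(17n) − ln(12n) + O(1/n) = ln(17/12) + O(1/n).
Hence the limit is ln(17/12).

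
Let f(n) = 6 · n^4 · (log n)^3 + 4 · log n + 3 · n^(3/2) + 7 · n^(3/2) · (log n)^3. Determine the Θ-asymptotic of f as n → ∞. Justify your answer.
f(n) ∈ Θ(n^4 · (log n)^3)

Compare the terms by growth order. For large n, n^a · (log n)^b dominates n^a' · (log n)^b' iff a > a', or (a = a' and b > b'). Ranking the 4 terms shows the dominant one is 6 · n^4 · (log n)^3. Hence f(n) ∈ Θ(n^4 · (log n)^3).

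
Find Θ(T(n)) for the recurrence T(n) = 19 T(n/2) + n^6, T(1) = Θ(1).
T(n) = Θ(n^6)

log_2 19 ≈ 4.248. f(n) = n^6 dominates n^(log_2 19) since 6 > 4.248, and the regularity condition a·f(n/b) = 19·(n/2)^6 = (19/64)·n^6 ≤ c·f(n) holds with c = 19/64 ≈ 0.297 < 1. So this is Case 3: T(n) = Θ(f(n)) = Θ(n^6).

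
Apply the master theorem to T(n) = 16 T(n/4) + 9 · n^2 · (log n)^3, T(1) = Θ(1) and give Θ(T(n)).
T(n) = Θ(n^2 · (log n)^4)

Here log_4 16 = 2 and f(n) = 9 · n^2 · (log n)^3 = Θ(n^(log_4 16) · (log n)^3). This is the extended Case 2 of the master theorem (f matches the critical exponent up to log factors), giving T(n) = Θ(n^(log_4 16) · (log n)^(3+1)) = Θ(n^2 · (log n)^4).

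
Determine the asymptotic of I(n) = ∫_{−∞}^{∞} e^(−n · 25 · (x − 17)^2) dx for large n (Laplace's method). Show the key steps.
I(n) = sqrt(π/(25n))

Here φ(x) = 25 · (x − 17)^2 has its unique minimum at x* = 17 with φ(x*) = 0 and φ''(x*) = 50. Laplace's method gives
  I(n) ~ e^(−n φ(x*)) · sqrt(2π / (n · φ''(x*))) = sqrt(2π / (50n)) = sqrt(π/(25n)).
This is exact: substituting u = (x − 17)·sqrt(25n) gives I(n) = (1/sqrt(25n)) ∫_{−∞}^{∞} e^(−u^2) du = sqrt(π/(25n)).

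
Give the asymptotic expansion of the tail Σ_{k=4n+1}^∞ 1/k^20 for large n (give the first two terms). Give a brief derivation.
Σ_{k>4n} 1/k^20 = 1/(19 · (4n)^19) − 1/(2 · (4n)^20) + O(1/(4n)^21)

Compare to the integral: ∫_{4n}^∞ x^(−20) dx = [−x^(−19)/19]_{4n}^∞ = 1/((20−1)·(4n)^19). The Euler-Maclaurin correction adds −f(4n)/2 = −1/(2·(4n)^20). Euler-Maclaurin then gives
  Σ_{k>4n} 1/k^20 = ∫_{4n}^∞ dx/x^20 − 1/(2·(4n)^20) + O(1/(4n)^21).
(Equivalently this is ζ(20) − Σ_{k≤4n} 1/k^20.)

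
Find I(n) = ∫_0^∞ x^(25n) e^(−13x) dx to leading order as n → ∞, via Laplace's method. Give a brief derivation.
I(n) ~ (sqrt(2π·25n) / 13) · (25n/(13e))^(25n)

Write the integrand as exp(25n ln x − 13x) and set f(x) = 25n ln x − 13x. Then f'(x) = 25n/x − 13 = 0 at x* = 25n/13, and f''(x*) = −25n/x*^2 = −13^2/(25n). Laplace's method (interior maximum) gives
  I(n) ~ e^(f(x*)) · sqrt(2π / |f''(x*)|)
        = exp(25n ln(25n/13) − 25n) · sqrt(2π · 25n / 13^2)
        = (25n/13)^(25n) e^(−25n) · sqrt(2π·25n) / 13
        = (sqrt(2π·25n) / 13) · (25n/(13e))^(25n).
This matches Γ(25n+1)/13^(25n+1) with Stirling applied to Γ.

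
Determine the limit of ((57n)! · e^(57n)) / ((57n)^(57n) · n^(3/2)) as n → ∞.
lim = 0

Stirling: (57n)! ~ sqrt(2π·57n) · (57n/e)^(57n). Hence
  (57n)! · e^(57n) / (57n)^(57n) ~ sqrt(2π·57n).
Dividing by n^(3/2): sqrt(2π·57n) / n^(3/2) = sqrt(2π·57) · n^((1−3)/2), so the expression behaves like sqrt(2π·57) · n^((1−3)/2) → 0.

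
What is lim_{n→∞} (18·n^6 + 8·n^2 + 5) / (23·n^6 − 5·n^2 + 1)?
lim = 18/23

For large n the leading n^6 terms dominate both numerator and denominator. Dividing top and bottom by n^6, every other term tends to 0, leaving 18/23.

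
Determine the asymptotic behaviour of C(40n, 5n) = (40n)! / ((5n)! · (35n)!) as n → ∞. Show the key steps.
C(40n, 5n) ~ (16777216/823543)^(5n) · sqrt(4/(7π·5n))

Write N = 5n. Apply Stirling to each factorial:
  (8N)! ~ sqrt(2π·8N) · (8N/e)^(8N),
  N! ~ sqrt(2π N) · (N/e)^N,
  (7N)! ~ sqrt(2π·7N) · (7N/e)^(7N).
The exponential factors combine to (8N)^(8N) / (N^N · (7N)^(7N)) = 8^(8N)/7^(7N) = (8^8/7^7)^N = (16777216/823543)^N.
The square-root prefactors combine to sqrt(2π·8N) / (sqrt(2π N)·sqrt(2π·7N)) = sqrt(8 / (2π·7·N)) = sqrt(4/(7π·5n)).
Substituting N = 5n: C(40n, 5n) ~ (16777216/823543)^(5n) · sqrt(4/(7π·5n)).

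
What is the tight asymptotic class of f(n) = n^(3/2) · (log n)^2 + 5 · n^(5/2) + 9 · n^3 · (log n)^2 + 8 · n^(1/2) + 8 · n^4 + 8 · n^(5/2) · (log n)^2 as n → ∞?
f(n) ∈ Θ(n^4)

Compare the terms by growth order. For large n, n^a · (log n)^b dominates n^a' · (log n)^b' iff a > a', or (a = a' and b > b'). Ranking the 6 terms shows the dominant one is 8 · n^4. Hence f(n) ∈ Θ(n^4).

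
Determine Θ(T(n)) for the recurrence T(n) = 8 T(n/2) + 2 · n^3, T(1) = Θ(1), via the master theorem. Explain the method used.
T(n) = Θ(n^3 log n)

log_2 8 = 3, and f(n) = 2 · n^3 = Θ(n^(log_2 8)). This is Case 2 of the master theorem: T(n) = Θ(f(n) · log n) = Θ(n^3 log n).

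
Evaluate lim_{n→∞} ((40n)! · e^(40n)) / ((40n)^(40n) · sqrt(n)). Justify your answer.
lim = sqrt(2π·40)

Stirling: (40n)! ~ sqrt(2π·40n) · (40n/e)^(40n). Hence
  (40n)! · e^(40n) / (40n)^(40n) ~ sqrt(2π·40n).
Dividing by sqrt(n): sqrt(2π·40n) / sqrt(n) = sqrt(2π·40) · n^((1−1)/2), so the limit is sqrt(2π·40).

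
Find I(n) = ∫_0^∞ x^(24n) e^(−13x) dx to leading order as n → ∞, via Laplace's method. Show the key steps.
I(n) ~ (sqrt(2π·24n) / 13) · (24n/(13e))^(24n)

Write the integrand as exp(24n ln x − 13x) and set f(x) = 24n ln x − 13x. Then f'(x) = 24n/x − 13 = 0 at x* = 24n/13, and f''(x*) = −24n/x*^2 = −13^2/(24n). Laplace's method (interior maximum) gives
  I(n) ~ e^(f(x*)) · sqrt(2π / |f''(x*)|)
        = exp(24n ln(24n/13) − 24n) · sqrt(2π · 24n / 13^2)
        = (24n/13)^(24n) e^(−24n) · sqrt(2π·24n) / 13
        = (sqrt(2π·24n) / 13) · (24n/(13e))^(24n).
This matches Γ(24n+1)/13^(24n+1) with Stirling applied to Γ.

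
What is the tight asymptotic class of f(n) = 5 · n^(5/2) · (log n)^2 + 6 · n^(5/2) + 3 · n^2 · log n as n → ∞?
f(n) ∈ Θ(n^(5/2) · (log n)^2)

Compare the terms by growth order. For large n, n^a · (log n)^b dominates n^a' · (log n)^b' iff a > a', or (a = a' and b > b'). Ranking the 3 terms shows the dominant one is 5 · n^(5/2) · (log n)^2. Hence f(n) ∈ Θ(n^(5/2) · (log n)^2).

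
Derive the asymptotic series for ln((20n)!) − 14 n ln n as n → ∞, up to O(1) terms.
ln((20n)!) − 14 n ln n = 6 n ln n + 20(ln 20 − 1) n + (1/2) ln(2π·20n) + O(1/n)

Stirling: ln((20n)!) = 20n ln(20n) − 20n + (1/2) ln(2π·20n) + O(1/n).
Expand 20n ln(20n) = 20n (ln n + ln 20) = 20n ln n + 20n ln 20.
Subtract 14n ln n: leading term is (20 − 14) n ln n = 6 n ln n. The next term is 20n ln 20 − 20n = 20(ln 20 − 1) n. Then the (1/2) ln(2π·20n) correction.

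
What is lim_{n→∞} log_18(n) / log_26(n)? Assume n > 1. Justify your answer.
lim = ln(26) / ln(18) = log_18(26)

Change of base: log_18(n) = ln n / ln 18 and log_26(n) = ln n / ln 26. The ratio is (ln n / ln 18) · (ln 26 / ln n) = ln 26 / ln 18, a constant independent of n. So the limit is ln 26 / ln 18 = log_18(26).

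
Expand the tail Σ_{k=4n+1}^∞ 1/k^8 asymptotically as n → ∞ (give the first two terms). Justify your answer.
Σ_{k>4n} 1/k^8 = 1/(7 · (4n)^7) − 1/(2 · (4n)^8) + O(1/(4n)^9)

Compare to the integral: ∫_{4n}^∞ x^(−8) dx = [−x^(−7)/7]_{4n}^∞ = 1/((8−1)·(4n)^7). The Euler-Maclaurin correction adds −f(4n)/2 = −1/(2·(4n)^8). Euler-Maclaurin then gives
  Σ_{k>4n} 1/k^8 = ∫_{4n}^∞ dx/x^8 − 1/(2·(4n)^8) + O(1/(4n)^9).
(Equivalently this is ζ(8) − Σ_{k≤4n} 1/k^8.)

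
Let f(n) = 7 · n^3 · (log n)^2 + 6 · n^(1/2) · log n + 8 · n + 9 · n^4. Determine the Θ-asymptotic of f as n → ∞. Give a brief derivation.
f(n) ∈ Θ(n^4)

Compare the terms by growth order. For large n, n^a · (log n)^b dominates n^a' · (log n)^b' iff a > a', or (a = a' and b > b'). Ranking the 4 terms shows the dominant one is 9 · n^4. Hence f(n) ∈ Θ(n^4).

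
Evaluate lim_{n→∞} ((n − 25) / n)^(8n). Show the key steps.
lim = e^(−200)

Rewrite as (1 − 25/n)^(8n). By the standard limit (1 + x/n)^n → e^x, we have (1 − 25/n)^n → e^(−25), and raising to the 8th power gives e^(−200).
More precisely, ln[(1 − 25/n)^(8n)] = 8n · ln(1 − 25/n) = 8n · (-25/n + O(1/n^2)) = -200 + O(1/n) → -200.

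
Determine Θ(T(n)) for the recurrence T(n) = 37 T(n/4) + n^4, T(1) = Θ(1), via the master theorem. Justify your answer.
T(n) = Θ(n^4)

log_4 37 ≈ 2.605. f(n) = n^4 dominates n^(log_4 37) since 4 > 2.605, and the regularity condition a·f(n/b) = 37·(n/4)^4 = (37/256)·n^4 ≤ c·f(n) holds with c = 37/256 ≈ 0.145 < 1. So this is Case 3: T(n) = Θ(f(n)) = Θ(n^4).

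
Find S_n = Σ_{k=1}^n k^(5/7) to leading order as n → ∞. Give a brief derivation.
S_n ~ (7/12) · n^(12/7)

Integral comparison: Σ_{k=1}^n k^(5/7) = ∫_0^n x^(5/7) dx + O(n^(5/7)). The integral is n^(1 + 5/7) / (1 + 5/7) = n^((5+7)/7) / ((5+7)/7) = (7/12) · n^(12/7).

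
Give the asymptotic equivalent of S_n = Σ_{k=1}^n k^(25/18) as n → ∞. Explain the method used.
S_n ~ (18/43) · n^(43/18)

Integral comparison: Σ_{k=1}^n k^(25/18) = ∫_0^n x^(25/18) dx + O(n^(25/18)). The integral is n^(1 + 25/18) / (1 + 25/18) = n^((25+18)/18) / ((25+18)/18) = (18/43) · n^(43/18).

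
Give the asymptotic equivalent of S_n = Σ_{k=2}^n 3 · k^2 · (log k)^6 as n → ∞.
S_n ~ n^3 · (log n)^6

By integral comparison, S_n = ∫_1^n 3 · x^2 · (log x)^6 dx + O(n^2 · (log n)^6). For the integral, the leading term of ∫_1^n x^2 (log x)^6 dx is n^3/3 · (log n)^6 (by repeated integration by parts; each step lowers the log-exponent and produces a relatively O(1/log n) correction). Hence S_n ~ n^3 · (log n)^6.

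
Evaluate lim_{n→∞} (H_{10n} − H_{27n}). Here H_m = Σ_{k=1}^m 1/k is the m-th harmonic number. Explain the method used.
lim = ln(10/27)

Euler-Maclaurin gives H_m = ln m + γ + 1/(2m) + O(1/m^2). The γ and O(1/m) terms cancel in the difference:
  H_{10n} − H_{27n} = ln(10n) − ln(27n) + O(1/n) = ln(10/27) + O(1/n).
Hence the limit is ln(10/27).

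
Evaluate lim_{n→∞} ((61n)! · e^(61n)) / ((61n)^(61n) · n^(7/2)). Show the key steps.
lim = 0

Stirling: (61n)! ~ sqrt(2π·61n) · (61n/e)^(61n). Hence
  (61n)! · e^(61n) / (61n)^(61n) ~ sqrt(2π·61n).
Dividing by n^(7/2): sqrt(2π·61n) / n^(7/2) = sqrt(2π·61) · n^((1−7)/2), so the expression behaves like sqrt(2π·61) · n^((1−7)/2) → 0.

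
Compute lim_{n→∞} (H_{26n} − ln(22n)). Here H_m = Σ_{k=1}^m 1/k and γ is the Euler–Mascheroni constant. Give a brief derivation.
lim = ln(13/11) + γ

By Euler-Maclaurin, H_m = ln m + γ + O(1/m). So
  H_{26n} − ln(22n) = ln(26n) + γ − ln(22n) + O(1/n)
                       = ln(26/22) + γ + O(1/n).
Hence the limit is ln(26/22) + γ (= ln(13/11)).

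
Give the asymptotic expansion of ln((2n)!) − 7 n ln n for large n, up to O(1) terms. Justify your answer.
ln((2n)!) − 7 n ln n = −5 n ln n + 2(ln 2 − 1) n + (1/2) ln(2π·2n) + O(1/n)

Stirling: ln((2n)!) = 2n ln(2n) − 2n + (1/2) ln(2π·2n) + O(1/n).
Expand 2n ln(2n) = 2n (ln n + ln 2) = 2n ln n + 2n ln 2.
Subtract 7n ln n: leading term is (2 − 7) n ln n = −5 n ln n. The next term is 2n ln 2 − 2n = 2(ln 2 − 1) n. Then the (1/2) ln(2π·2n) correction.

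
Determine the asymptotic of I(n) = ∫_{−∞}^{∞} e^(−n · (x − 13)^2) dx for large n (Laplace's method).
I(n) = sqrt(π/n)

Here φ(x) = (x − 13)^2 has its unique minimum at x* = 13 with φ(x*) = 0 and φ''(x*) = 2. Laplace's method gives
  I(n) ~ e^(−n φ(x*)) · sqrt(2π / (n · φ''(x*))) = sqrt(2π / (2n)) = sqrt(π/n).
This is exact: substituting u = (x − 13)·sqrt(n) gives I(n) = (1/sqrt(n)) ∫_{−∞}^{∞} e^(−u^2) du = sqrt(π/n).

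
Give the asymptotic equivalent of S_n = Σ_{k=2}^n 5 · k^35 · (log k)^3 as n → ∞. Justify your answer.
S_n ~ 5 · n^36 · (log n)^3 / 36

By integral comparison, S_n = ∫_1^n 5 · x^35 · (log x)^3 dx + O(n^35 · (log n)^3). For the integral, the leading term of ∫_1^n x^35 (log x)^3 dx is n^36/36 · (log n)^3 (by repeated integration by parts; each step lowers the log-exponent and produces a relatively O(1/log n) correction). Hence S_n ~ 5 · n^36 · (log n)^3 / 36.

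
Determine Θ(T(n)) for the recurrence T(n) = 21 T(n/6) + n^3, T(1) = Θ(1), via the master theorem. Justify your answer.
T(n) = Θ(n^3)

log_6 21 ≈ 1.699. f(n) = n^3 dominates n^(log_6 21) since 3 > 1.699, and the regularity condition a·f(n/b) = 21·(n/6)^3 = (21/216)·n^3 ≤ c·f(n) holds with c = 21/216 ≈ 0.0972 < 1. So this is Case 3: T(n) = Θ(f(n)) = Θ(n^3).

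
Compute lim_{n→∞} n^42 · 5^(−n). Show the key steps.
lim = 0

Exponentials with base > 1 dominate every fixed polynomial: for any fixed c, n^c / 5^n → 0 as n → ∞ (e.g. by the ratio test, or by writing 5^n = e^(n ln 5) and noting e^(n ln 5) / n^c → ∞). Hence n^42 · 5^(−n) = n^42 / 5^n → 0.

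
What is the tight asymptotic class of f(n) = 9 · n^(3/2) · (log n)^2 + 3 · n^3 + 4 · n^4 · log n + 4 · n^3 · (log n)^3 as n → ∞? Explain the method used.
f(n) ∈ Θ(n^4 · log n)

Compare the terms by growth order. For large n, n^a · (log n)^b dominates n^a' · (log n)^b' iff a > a', or (a = a' and b > b'). Ranking the 4 terms shows the dominant one is 4 · n^4 · log n. Hence f(n) ∈ Θ(n^4 · log n).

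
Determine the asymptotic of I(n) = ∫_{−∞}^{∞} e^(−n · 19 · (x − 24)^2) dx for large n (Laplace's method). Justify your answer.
I(n) = sqrt(π/(19n))

Here φ(x) = 19 · (x − 24)^2 has its unique minimum at x* = 24 with φ(x*) = 0 and φ''(x*) = 38. Laplace's method gives
  I(n) ~ e^(−n φ(x*)) · sqrt(2π / (n · φ''(x*))) = sqrt(2π / (38n)) = sqrt(π/(19n)).
This is exact: substituting u = (x − 24)·sqrt(19n) gives I(n) = (1/sqrt(19n)) ∫_{−∞}^{∞} e^(−u^2) du = sqrt(π/(19n)).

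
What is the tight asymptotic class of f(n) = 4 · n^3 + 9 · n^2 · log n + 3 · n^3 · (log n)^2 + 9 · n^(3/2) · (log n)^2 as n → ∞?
f(n) ∈ Θ(n^3 · (log n)^2)

Compare the terms by growth order. For large n, n^a · (log n)^b dominates n^a' · (log n)^b' iff a > a', or (a = a' and b > b'). Ranking the 4 terms shows the dominant one is 3 · n^3 · (log n)^2. Hence f(n) ∈ Θ(n^3 · (log n)^2).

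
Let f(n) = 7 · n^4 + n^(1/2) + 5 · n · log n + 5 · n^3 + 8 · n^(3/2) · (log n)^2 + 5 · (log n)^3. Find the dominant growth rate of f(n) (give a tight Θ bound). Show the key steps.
f(n) ∈ Θ(n^4)

Compare the terms by growth order. For large n, n^a · (log n)^b dominates n^a' · (log n)^b' iff a > a', or (a = a' and b > b'). Ranking the 6 terms shows the dominant one is 7 · n^4. Hence f(n) ∈ Θ(n^4).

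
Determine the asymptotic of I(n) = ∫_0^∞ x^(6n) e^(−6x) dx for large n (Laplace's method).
I(n) ~ (sqrt(2π·6n) / 6) · (6n/(6e))^(6n)

Write the integrand as exp(6n ln x − 6x) and set f(x) = 6n ln x − 6x. Then f'(x) = 6n/x − 6 = 0 at x* = 6n/6, and f''(x*) = −6n/x*^2 = −6^2/(6n). Laplace's method (interior maximum) gives
  I(n) ~ e^(f(x*)) · sqrt(2π / |f''(x*)|)
        = exp(6n ln(6n/6) − 6n) · sqrt(2π · 6n / 6^2)
        = (6n/6)^(6n) e^(−6n) · sqrt(2π·6n) / 6
        = (sqrt(2π·6n) / 6) · (6n/(6e))^(6n).
This matches Γ(6n+1)/6^(6n+1) with Stirling applied to Γ.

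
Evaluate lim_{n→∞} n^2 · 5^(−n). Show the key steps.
lim = 0

Exponentials with base > 1 dominate every fixed polynomial: for any fixed c, n^c / 5^n → 0 as n → ∞ (e.g. by the ratio test, or by writing 5^n = e^(n ln 5) and noting e^(n ln 5) / n^c → ∞). Hence n^2 · 5^(−n) = n^2 / 5^n → 0.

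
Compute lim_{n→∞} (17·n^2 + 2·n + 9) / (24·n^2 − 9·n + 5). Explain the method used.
lim = 17/24

For large n the leading n^2 terms dominate both numerator and denominator. Dividing top and bottom by n^2, every other term tends to 0, leaving 17/24.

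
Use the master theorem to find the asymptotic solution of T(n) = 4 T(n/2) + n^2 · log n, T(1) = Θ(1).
T(n) = Θ(n^2 · (log n)^2)

Here log_2 4 = 2 and f(n) = n^2 · log n = Θ(n^(log_2 4) · (log n)^1). This is the extended Case 2 of the master theorem (f matches the critical exponent up to log factors), giving T(n) = Θ(n^(log_2 4) · (log n)^(1+1)) = Θ(n^2 · (log n)^2).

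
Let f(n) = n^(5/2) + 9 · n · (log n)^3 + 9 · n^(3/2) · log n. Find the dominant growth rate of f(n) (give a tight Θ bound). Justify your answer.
f(n) ∈ Θ(n^(5/2))

Compare the terms by growth order. For large n, n^a · (log n)^b dominates n^a' · (log n)^b' iff a > a', or (a = a' and b > b'). Ranking the 3 terms shows the dominant one is n^(5/2). Hence f(n) ∈ Θ(n^(5/2)).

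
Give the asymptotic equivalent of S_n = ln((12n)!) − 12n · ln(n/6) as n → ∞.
S_n ~ 12n · (ln 72 − 1) + O(ln n)

Stirling: ln((12n)!) = 12n ln(12n) − 12n + O(ln n).
  S_n = 12n ln(12n) − 12n − 12n ln(n/6) + O(ln n)
      = 12n ln(12n) − 12n ln n + 12n ln 6 − 12n + O(ln n)
      = 12n ln 12 + 12n ln 6 − 12n + O(ln n)
      = 12n (ln 72 − 1) + O(ln n).
Numerically ln(72) − 1 ≈ 3.2767.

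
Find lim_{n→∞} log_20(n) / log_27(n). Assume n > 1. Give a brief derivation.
lim = ln(27) / ln(20) = log_20(27)

Change of base: log_20(n) = ln n / ln 20 and log_27(n) = ln n / ln 27. The ratio is (ln n / ln 20) · (ln 27 / ln n) = ln 27 / ln 20, a constant independent of n. So the limit is ln 27 / ln 20 = log_20(27).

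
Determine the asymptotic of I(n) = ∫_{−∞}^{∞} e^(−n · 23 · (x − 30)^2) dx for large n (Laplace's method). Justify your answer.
I(n) = sqrt(π/(23n))

Here φ(x) = 23 · (x − 30)^2 has its unique minimum at x* = 30 with φ(x*) = 0 and φ''(x*) = 46. Laplace's method gives
  I(n) ~ e^(−n φ(x*)) · sqrt(2π / (n · φ''(x*))) = sqrt(2π / (46n)) = sqrt(π/(23n)).
This is exact: substituting u = (x − 30)·sqrt(23n) gives I(n) = (1/sqrt(23n)) ∫_{−∞}^{∞} e^(−u^2) du = sqrt(π/(23n)).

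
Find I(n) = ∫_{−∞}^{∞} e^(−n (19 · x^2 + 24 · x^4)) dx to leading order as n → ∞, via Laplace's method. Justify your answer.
I(n) ~ sqrt(π/(19n))

φ(x) = 19 · x^2 + 24 · x^4 has its unique global minimum at x* = 0 (since φ'(x) = 38x + 96x^3 = 0 only at x = 0 for real x with both coefficients positive, and φ → ∞ as |x| → ∞). At x* = 0, φ(0) = 0 and φ''(0) = 38. Laplace's method then gives
  I(n) ~ sqrt(2π / (n · φ''(0))) · e^(−n φ(0)) = sqrt(2π / (38n)) = sqrt(π/(19n)).
The 24 · x^4 term contributes only at subleading order (an O(1/n) relative correction).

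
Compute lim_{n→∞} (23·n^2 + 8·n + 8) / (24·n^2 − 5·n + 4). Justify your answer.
lim = 23/24

For large n the leading n^2 terms dominate both numerator and denominator. Dividing top and bottom by n^2, every other term tends to 0, leaving 23/24.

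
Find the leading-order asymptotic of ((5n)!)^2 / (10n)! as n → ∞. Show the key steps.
((5n)!)^2/(10n)! ~ ((2π·5n)^(1/2) / sqrt(2)) · 2^(−2·5n)  →  0

Write N = 5n. Stirling: N! ~ sqrt(2π N)(N/e)^N and (2N)! ~ sqrt(2π·2N)·(2N/e)^(2N).
  (N!)^2/(2N)! ~ (2π N)^(2/2) (N/e)^(2N) / [sqrt(2π·2N) (2N/e)^(2N)]
     = (2π N)^(2/2) / sqrt(2π·2N) · (N/(2N))^(2N)
     = (2π N)^((2−1)/2) / sqrt(2) · 2^(−2N).
Since 2^2 > 1, the factor 2^(−2N) decays exponentially, so the ratio → 0. Substituting N = 5n gives the stated form.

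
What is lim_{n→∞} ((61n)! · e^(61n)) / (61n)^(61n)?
lim = ∞

Stirling: (61n)! ~ sqrt(2π·61n) · (61n/e)^(61n). Hence
  (61n)! · e^(61n) / (61n)^(61n) ~ sqrt(2π·61n) = sqrt(2π·61) · sqrt(n) → ∞.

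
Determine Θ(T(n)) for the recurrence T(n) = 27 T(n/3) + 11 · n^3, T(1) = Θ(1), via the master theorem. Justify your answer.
T(n) = Θ(n^3 log n)

log_3 27 = 3, and f(n) = 11 · n^3 = Θ(n^(log_3 27)). This is Case 2 of the master theorem: T(n) = Θ(f(n) · log n) = Θ(n^3 log n).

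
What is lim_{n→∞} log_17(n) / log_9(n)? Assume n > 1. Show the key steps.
lim = ln(9) / ln(17) = log_17(9)

Change of base: log_17(n) = ln n / ln 17 and log_9(n) = ln n / ln 9. The ratio is (ln n / ln 17) · (ln 9 / ln n) = ln 9 / ln 17, a constant independent of n. So the limit is ln 9 / ln 17 = log_17(9).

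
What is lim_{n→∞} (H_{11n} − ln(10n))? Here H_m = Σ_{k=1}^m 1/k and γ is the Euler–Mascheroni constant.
lim = ln(11/10) + γ

By Euler-Maclaurin, H_m = ln m + γ + O(1/m). So
  H_{11n} − ln(10n) = ln(11n) + γ − ln(10n) + O(1/n)
                       = ln(11/10) + γ + O(1/n).
Hence the limit is ln(11/10) + γ.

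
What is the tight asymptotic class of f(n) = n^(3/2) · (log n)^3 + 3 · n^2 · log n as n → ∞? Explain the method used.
f(n) ∈ Θ(n^2 · log n)

Compare the terms by growth order. For large n, n^a · (log n)^b dominates n^a' · (log n)^b' iff a > a', or (a = a' and b > b'). Ranking the 2 terms shows the dominant one is 3 · n^2 · log n. Hence f(n) ∈ Θ(n^2 · log n).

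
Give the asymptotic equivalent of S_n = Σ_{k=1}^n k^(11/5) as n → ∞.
S_n ~ (5/16) · n^(16/5)

Integral comparison: Σ_{k=1}^n k^(11/5) = ∫_0^n x^(11/5) dx + O(n^(11/5)). The integral is n^(1 + 11/5) / (1 + 11/5) = n^((11+5)/5) / ((11+5)/5) = (5/16) · n^(16/5).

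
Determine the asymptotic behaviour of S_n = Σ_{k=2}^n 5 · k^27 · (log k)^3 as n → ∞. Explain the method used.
S_n ~ 5 · n^28 · (log n)^3 / 28

By integral comparison, S_n = ∫_1^n 5 · x^27 · (log x)^3 dx + O(n^27 · (log n)^3). For the integral, the leading term of ∫_1^n x^27 (log x)^3 dx is n^28/28 · (log n)^3 (by repeated integration by parts; each step lowers the log-exponent and produces a relatively O(1/log n) correction). Hence S_n ~ 5 · n^28 · (log n)^3 / 28.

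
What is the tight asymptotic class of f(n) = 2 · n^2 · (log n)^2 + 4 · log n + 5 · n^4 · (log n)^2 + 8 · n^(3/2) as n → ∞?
f(n) ∈ Θ(n^4 · (log n)^2)

Compare the terms by growth order. For large n, n^a · (log n)^b dominates n^a' · (log n)^b' iff a > a', or (a = a' and b > b'). Ranking the 4 terms shows the dominant one is 5 · n^4 · (log n)^2. Hence f(n) ∈ Θ(n^4 · (log n)^2).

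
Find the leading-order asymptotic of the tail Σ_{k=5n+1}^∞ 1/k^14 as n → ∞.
Σ_{k>5n} 1/k^14 ~ 1/(13 · (5n)^13)

Compare to the integral: ∫_{5n}^∞ x^(−14) dx = [−x^(−13)/13]_{5n}^∞ = 1/((14−1)·(5n)^13). Euler-Maclaurin then gives
  Σ_{k>5n} 1/k^14 = ∫_{5n}^∞ dx/x^14 − 1/(2·(5n)^14) + O(1/(5n)^15).
(Equivalently this is ζ(14) − Σ_{k≤5n} 1/k^14.)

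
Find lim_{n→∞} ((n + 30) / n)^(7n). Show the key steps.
lim = e^210

Rewrite as (1 + 30/n)^(7n). By the standard limit (1 + x/n)^n → e^x, we have (1 + 30/n)^n → e^30, and raising to the 7th power gives e^210.
More precisely, ln[(1 + 30/n)^(7n)] = 7n · ln(1 + 30/n) = 7n · (30/n + O(1/n^2)) = 210 + O(1/n) → 210.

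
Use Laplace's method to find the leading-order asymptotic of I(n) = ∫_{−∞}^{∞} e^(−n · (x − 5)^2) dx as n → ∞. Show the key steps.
I(n) = sqrt(π/n)

Here φ(x) = (x − 5)^2 has its unique minimum at x* = 5 with φ(x*) = 0 and φ''(x*) = 2. Laplace's method gives
  I(n) ~ e^(−n φ(x*)) · sqrt(2π / (n · φ''(x*))) = sqrt(2π / (2n)) = sqrt(π/n).
This is exact: substituting u = (x − 5)·sqrt(n) gives I(n) = (1/sqrt(n)) ∫_{−∞}^{∞} e^(−u^2) du = sqrt(π/n).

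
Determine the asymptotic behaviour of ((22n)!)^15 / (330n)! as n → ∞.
((22n)!)^15/(330n)! ~ ((2π·22n)^(14/2) / sqrt(15)) · 15^(−15·22n)  →  0

Write N = 22n. Stirling: N! ~ sqrt(2π N)(N/e)^N and (15N)! ~ sqrt(2π·15N)·(15N/e)^(15N).
  (N!)^15/(15N)! ~ (2π N)^(15/2) (N/e)^(15N) / [sqrt(2π·15N) (15N/e)^(15N)]
     = (2π N)^(15/2) / sqrt(2π·15N) · (N/(15N))^(15N)
     = (2π N)^((15−1)/2) / sqrt(15) · 15^(−15N).
Since 15^15 > 1, the factor 15^(−15N) decays exponentially, so the ratio → 0. Substituting N = 22n gives the stated form.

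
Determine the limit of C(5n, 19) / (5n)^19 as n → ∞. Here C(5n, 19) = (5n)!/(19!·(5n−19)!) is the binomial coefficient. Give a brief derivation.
lim = 1/19! = 1/121645100408832000

With N = 5n → ∞: C(N, 19) / N^19 = [N(N−1)…(N−18)] / (19! · N^19) = (1/19!) · 1 · (1 − 1/(5n)) · … · (1 − 18/(5n)). Each factor → 1 as N → ∞, so the limit is 1/19! = 1/121645100408832000.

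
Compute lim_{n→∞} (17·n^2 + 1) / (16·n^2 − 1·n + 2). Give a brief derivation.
lim = 17/16

For large n the leading n^2 terms dominate both numerator and denominator. Dividing top and bottom by n^2, every other term tends to 0, leaving 17/16.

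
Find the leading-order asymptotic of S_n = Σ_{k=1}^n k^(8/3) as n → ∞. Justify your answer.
S_n ~ (3/11) · n^(11/3)

Integral comparison: Σ_{k=1}^n k^(8/3) = ∫_0^n x^(8/3) dx + O(n^(8/3)). The integral is n^(1 + 8/3) / (1 + 8/3) = n^((8+3)/3) / ((8+3)/3) = (3/11) · n^(11/3).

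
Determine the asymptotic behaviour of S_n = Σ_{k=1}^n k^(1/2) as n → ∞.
S_n ~ (2/3) · n^(3/2)

Integral comparison: Σ_{k=1}^n k^(1/2) = ∫_0^n x^(1/2) dx + O(n^(1/2)). The integral is n^(1 + 1/2) / (1 + 1/2) = n^((1+2)/2) / ((1+2)/2) = (2/3) · n^(3/2).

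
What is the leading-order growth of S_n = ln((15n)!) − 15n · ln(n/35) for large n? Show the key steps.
S_n ~ 15n · (ln 525 − 1) + O(ln n)

Stirling: ln((15n)!) = 15n ln(15n) − 15n + O(ln n).
  S_n = 15n ln(15n) − 15n − 15n ln(n/35) + O(ln n)
      = 15n ln(15n) − 15n ln n + 15n ln 35 − 15n + O(ln n)
      = 15n ln 15 + 15n ln 35 − 15n + O(ln n)
      = 15n (ln 525 − 1) + O(ln n).
Numerically ln(525) − 1 ≈ 5.2634.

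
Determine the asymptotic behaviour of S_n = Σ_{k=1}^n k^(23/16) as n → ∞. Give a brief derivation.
S_n ~ (16/39) · n^(39/16)

Integral comparison: Σ_{k=1}^n k^(23/16) = ∫_0^n x^(23/16) dx + O(n^(23/16)). The integral is n^(1 + 23/16) / (1 + 23/16) = n^((23+16)/16) / ((23+16)/16) = (16/39) · n^(39/16).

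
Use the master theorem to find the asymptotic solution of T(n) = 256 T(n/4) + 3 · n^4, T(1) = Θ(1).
T(n) = Θ(n^4 log n)

log_4 256 = 4, and f(n) = 3 · n^4 = Θ(n^(log_4 256)). This is Case 2 of the master theorem: T(n) = Θ(f(n) · log n) = Θ(n^4 log n).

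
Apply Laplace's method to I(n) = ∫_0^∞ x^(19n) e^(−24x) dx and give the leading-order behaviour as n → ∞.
I(n) ~ (sqrt(2π·19n) / 24) · (19n/(24e))^(19n)

Write the integrand as exp(19n ln x − 24x) and set f(x) = 19n ln x − 24x. Then f'(x) = 19n/x − 24 = 0 at x* = 19n/24, and f''(x*) = −19n/x*^2 = −24^2/(19n). Laplace's method (interior maximum) gives
  I(n) ~ e^(f(x*)) · sqrt(2π / |f''(x*)|)
        = exp(19n ln(19n/24) − 19n) · sqrt(2π · 19n / 24^2)
        = (19n/24)^(19n) e^(−19n) · sqrt(2π·19n) / 24
        = (sqrt(2π·19n) / 24) · (19n/(24e))^(19n).
This matches Γ(19n+1)/24^(19n+1) with Stirling applied to Γ.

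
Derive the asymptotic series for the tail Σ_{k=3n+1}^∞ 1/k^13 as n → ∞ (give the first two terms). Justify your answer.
Σ_{k>3n} 1/k^13 = 1/(12 · (3n)^12) − 1/(2 · (3n)^13) + O(1/(3n)^14)

Compare to the integral: ∫_{3n}^∞ x^(−13) dx = [−x^(−12)/12]_{3n}^∞ = 1/((13−1)·(3n)^12). The Euler-Maclaurin correction adds −f(3n)/2 = −1/(2·(3n)^13). Euler-Maclaurin then gives
  Σ_{k>3n} 1/k^13 = ∫_{3n}^∞ dx/x^13 − 1/(2·(3n)^13) + O(1/(3n)^14).
(Equivalently this is ζ(13) − Σ_{k≤3n} 1/k^13.)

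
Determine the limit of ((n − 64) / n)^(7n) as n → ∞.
lim = e^(−448)

Rewrite as (1 − 64/n)^(7n). By the standard limit (1 + x/n)^n → e^x, we have (1 − 64/n)^n → e^(−64), and raising to the 7th power gives e^(−448).
More precisely, ln[(1 − 64/n)^(7n)] = 7n · ln(1 − 64/n) = 7n · (-64/n + O(1/n^2)) = -448 + O(1/n) → -448.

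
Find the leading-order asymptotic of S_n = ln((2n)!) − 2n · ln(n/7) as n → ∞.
S_n ~ 2n · (ln 14 − 1) + O(ln n)

Stirling: ln((2n)!) = 2n ln(2n) − 2n + O(ln n).
  S_n = 2n ln(2n) − 2n − 2n ln(n/7) + O(ln n)
      = 2n ln(2n) − 2n ln n + 2n ln 7 − 2n + O(ln n)
      = 2n ln 2 + 2n ln 7 − 2n + O(ln n)
      = 2n (ln 14 − 1) + O(ln n).
Numerically ln(14) − 1 ≈ 1.6391.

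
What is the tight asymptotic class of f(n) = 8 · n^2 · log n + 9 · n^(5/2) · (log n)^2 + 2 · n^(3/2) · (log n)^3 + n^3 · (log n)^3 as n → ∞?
f(n) ∈ Θ(n^3 · (log n)^3)

Compare the terms by growth order. For large n, n^a · (log n)^b dominates n^a' · (log n)^b' iff a > a', or (a = a' and b > b'). Ranking the 4 terms shows the dominant one is n^3 · (log n)^3. Hence f(n) ∈ Θ(n^3 · (log n)^3).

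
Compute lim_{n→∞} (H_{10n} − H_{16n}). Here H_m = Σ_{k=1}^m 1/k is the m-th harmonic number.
lim = ln(10/16) = ln(5/8)

Euler-Maclaurin gives H_m = ln m + γ + 1/(2m) + O(1/m^2). The γ and O(1/m) terms cancel in the difference:
  H_{10n} − H_{16n} = ln(10n) − ln(16n) + O(1/n) = ln(10/16) + O(1/n).
Hence the limit is ln(10/16) = ln(5/8).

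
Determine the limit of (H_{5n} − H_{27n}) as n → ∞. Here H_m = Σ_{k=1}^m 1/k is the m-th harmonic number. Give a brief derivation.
lim = ln(5/27)

Euler-Maclaurin gives H_m = ln m + γ + 1/(2m) + O(1/m^2). The γ and O(1/m) terms cancel in the difference:
  H_{5n} − H_{27n} = ln(5n) − ln(27n) + O(1/n) = ln(5/27) + O(1/n).
Hence the limit is ln(5/27).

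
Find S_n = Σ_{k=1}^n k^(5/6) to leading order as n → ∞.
S_n ~ (6/11) · n^(11/6)

Integral comparison: Σ_{k=1}^n k^(5/6) = ∫_0^n x^(5/6) dx + O(n^(5/6)). The integral is n^(1 + 5/6) / (1 + 5/6) = n^((5+6)/6) / ((5+6)/6) = (6/11) · n^(11/6).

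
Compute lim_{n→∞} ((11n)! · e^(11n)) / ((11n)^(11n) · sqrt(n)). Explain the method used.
lim = sqrt(2π·11)

Stirling: (11n)! ~ sqrt(2π·11n) · (11n/e)^(11n). Hence
  (11n)! · e^(11n) / (11n)^(11n) ~ sqrt(2π·11n).
Dividing by sqrt(n): sqrt(2π·11n) / sqrt(n) = sqrt(2π·11) · n^((1−1)/2), so the limit is sqrt(2π·11).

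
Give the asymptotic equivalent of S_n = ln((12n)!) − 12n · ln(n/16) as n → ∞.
S_n ~ 12n · (ln 192 − 1) + O(ln n)

Stirling: ln((12n)!) = 12n ln(12n) − 12n + O(ln n).
  S_n = 12n ln(12n) − 12n − 12n ln(n/16) + O(ln n)
      = 12n ln(12n) − 12n ln n + 12n ln 16 − 12n + O(ln n)
      = 12n ln 12 + 12n ln 16 − 12n + O(ln n)
      = 12n (ln 192 − 1) + O(ln n).
Numerically ln(192) − 1 ≈ 4.2575.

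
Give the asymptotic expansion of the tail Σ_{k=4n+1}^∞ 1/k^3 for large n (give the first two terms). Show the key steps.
Σ_{k>4n} 1/k^3 = 1/(2 · (4n)^2) − 1/(2 · (4n)^3) + O(1/(4n)^4)

Compare to the integral: ∫_{4n}^∞ x^(−3) dx = [−x^(−2)/2]_{4n}^∞ = 1/((3−1)·(4n)^2). The Euler-Maclaurin correction adds −f(4n)/2 = −1/(2·(4n)^3). Euler-Maclaurin then gives
  Σ_{k>4n} 1/k^3 = ∫_{4n}^∞ dx/x^3 − 1/(2·(4n)^3) + O(1/(4n)^4).
(Equivalently this is ζ(3) − Σ_{k≤4n} 1/k^3.)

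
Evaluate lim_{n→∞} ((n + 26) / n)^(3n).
lim = e^78

Rewrite as (1 + 26/n)^(3n). By the standard limit (1 + x/n)^n → e^x, we have (1 + 26/n)^n → e^26, and raising to the 3rd power gives e^78.
More precisely, ln[(1 + 26/n)^(3n)] = 3n · ln(1 + 26/n) = 3n · (26/n + O(1/n^2)) = 78 + O(1/n) → 78.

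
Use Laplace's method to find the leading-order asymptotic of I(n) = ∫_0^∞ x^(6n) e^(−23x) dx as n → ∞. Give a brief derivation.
I(n) ~ (sqrt(2π·6n) / 23) · (6n/(23e))^(6n)

Write the integrand as exp(6n ln x − 23x) and set f(x) = 6n ln x − 23x. Then f'(x) = 6n/x − 23 = 0 at x* = 6n/23, and f''(x*) = −6n/x*^2 = −23^2/(6n). Laplace's method (interior maximum) gives
  I(n) ~ e^(f(x*)) · sqrt(2π / |f''(x*)|)
        = exp(6n ln(6n/23) − 6n) · sqrt(2π · 6n / 23^2)
        = (6n/23)^(6n) e^(−6n) · sqrt(2π·6n) / 23
        = (sqrt(2π·6n) / 23) · (6n/(23e))^(6n).
This matches Γ(6n+1)/23^(6n+1) with Stirling applied to Γ.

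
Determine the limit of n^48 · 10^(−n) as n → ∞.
lim = 0

Exponentials with base > 1 dominate every fixed polynomial: for any fixed c, n^c / 10^n → 0 as n → ∞ (e.g. by the ratio test, or by writing 10^n = e^(n ln 10) and noting e^(n ln 10) / n^c → ∞). Hence n^48 · 10^(−n) = n^48 / 10^n → 0.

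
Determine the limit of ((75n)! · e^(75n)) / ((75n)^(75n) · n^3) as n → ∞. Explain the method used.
lim = 0

Stirling: (75n)! ~ sqrt(2π·75n) · (75n/e)^(75n). Hence
  (75n)! · e^(75n) / (75n)^(75n) ~ sqrt(2π·75n).
Dividing by n^3: sqrt(2π·75n) / n^3 = sqrt(2π·75) · n^((1−6)/2), so the expression behaves like sqrt(2π·75) · n^((1−6)/2) → 0.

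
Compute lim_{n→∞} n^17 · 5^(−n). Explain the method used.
lim = 0

Exponentials with base > 1 dominate every fixed polynomial: for any fixed c, n^c / 5^n → 0 as n → ∞ (e.g. by the ratio test, or by writing 5^n = e^(n ln 5) and noting e^(n ln 5) / n^c → ∞). Hence n^17 · 5^(−n) = n^17 / 5^n → 0.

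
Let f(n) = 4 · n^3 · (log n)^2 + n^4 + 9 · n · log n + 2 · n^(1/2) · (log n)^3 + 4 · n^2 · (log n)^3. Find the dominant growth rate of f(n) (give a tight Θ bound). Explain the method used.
f(n) ∈ Θ(n^4)

Compare the terms by growth order. For large n, n^a · (log n)^b dominates n^a' · (log n)^b' iff a > a', or (a = a' and b > b'). Ranking the 5 terms shows the dominant one is n^4. Hence f(n) ∈ Θ(n^4).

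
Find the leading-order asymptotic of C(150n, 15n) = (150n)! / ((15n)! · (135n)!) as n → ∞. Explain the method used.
C(150n, 15n) ~ (10000000000/387420489)^(15n) · sqrt(5/(9π·15n))

Write N = 15n. Apply Stirling to each factorial:
  (10N)! ~ sqrt(2π·10N) · (10N/e)^(10N),
  N! ~ sqrt(2π N) · (N/e)^N,
  (9N)! ~ sqrt(2π·9N) · (9N/e)^(9N).
The exponential factors combine to (10N)^(10N) / (N^N · (9N)^(9N)) = 10^(10N)/9^(9N) = (10^10/9^9)^N = (10000000000/387420489)^N.
The square-root prefactors combine to sqrt(2π·10N) / (sqrt(2π N)·sqrt(2π·9N)) = sqrt(10 / (2π·9·N)) = sqrt(5/(9π·15n)).
Substituting N = 15n: C(150n, 15n) ~ (10000000000/387420489)^(15n) · sqrt(5/(9π·15n)).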